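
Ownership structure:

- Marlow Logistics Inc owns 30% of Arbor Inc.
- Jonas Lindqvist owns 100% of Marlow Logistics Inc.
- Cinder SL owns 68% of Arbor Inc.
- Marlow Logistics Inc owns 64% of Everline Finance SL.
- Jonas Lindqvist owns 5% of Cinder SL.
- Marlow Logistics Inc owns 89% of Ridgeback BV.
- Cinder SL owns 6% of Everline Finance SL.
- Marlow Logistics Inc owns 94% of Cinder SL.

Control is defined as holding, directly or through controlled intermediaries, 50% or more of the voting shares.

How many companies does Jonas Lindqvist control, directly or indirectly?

Jonas holds 100% of Marlow, so Jonas controls Marlow.
Marlow and Jonas together hold 94% + 5% = 99% of Cinder, so Jonas controls Cinder.
Marlow holds 89% of Ridgeback, so Jonas controls Ridgeback.
Marlow and Cinder together hold 30% + 68% = 98% of Arbor, so Jonas controls Arbor.
Cinder and Marlow together hold 6% + 64% = 70% of Everline, so Jonas controls Everline.
Jonas controls 5 companies.

5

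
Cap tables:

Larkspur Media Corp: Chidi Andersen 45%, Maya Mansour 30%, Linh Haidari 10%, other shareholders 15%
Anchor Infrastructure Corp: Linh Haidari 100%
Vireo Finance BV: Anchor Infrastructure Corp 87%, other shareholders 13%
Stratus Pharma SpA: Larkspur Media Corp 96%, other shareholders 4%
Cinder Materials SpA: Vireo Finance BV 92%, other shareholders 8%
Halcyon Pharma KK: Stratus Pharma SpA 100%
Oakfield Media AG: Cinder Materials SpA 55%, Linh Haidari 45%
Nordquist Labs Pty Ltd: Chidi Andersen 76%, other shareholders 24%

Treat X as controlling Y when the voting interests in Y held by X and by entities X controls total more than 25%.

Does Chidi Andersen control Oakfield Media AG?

Chidi holds 45% of Larkspur, so Chidi controls Larkspur.
Larkspur holds 96% of Stratus, so Chidi controls Stratus.
Stratus holds 100% of Halcyon, so Chidi controls Halcyon.
Chidi holds 76% of Nordquist, so Chidi controls Nordquist.
Neither Chidi nor any entity Chidi controls holds any voting interest in Oakfield.
So Chidi does not control Oakfield.

No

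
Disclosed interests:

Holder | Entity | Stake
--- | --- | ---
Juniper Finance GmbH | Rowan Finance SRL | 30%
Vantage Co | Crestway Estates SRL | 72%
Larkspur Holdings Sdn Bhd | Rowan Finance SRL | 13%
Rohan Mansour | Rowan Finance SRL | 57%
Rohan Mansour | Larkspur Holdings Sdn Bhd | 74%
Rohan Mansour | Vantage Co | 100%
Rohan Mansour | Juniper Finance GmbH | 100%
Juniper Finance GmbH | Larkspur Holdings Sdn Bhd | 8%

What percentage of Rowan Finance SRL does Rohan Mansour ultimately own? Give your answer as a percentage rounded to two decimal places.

97.66%

Rohan reaches Rowan along 4 paths.
Via Larkspur: 74% × 13% = 9.62%.
Via Juniper → Larkspur: 100% × 8% × 13% = 1.04%.
Direct stake: 57% = 57%.
Via Juniper: 100% × 30% = 30%.
Total: 9.62% + 1.04% + 57% + 30% = 97.66%.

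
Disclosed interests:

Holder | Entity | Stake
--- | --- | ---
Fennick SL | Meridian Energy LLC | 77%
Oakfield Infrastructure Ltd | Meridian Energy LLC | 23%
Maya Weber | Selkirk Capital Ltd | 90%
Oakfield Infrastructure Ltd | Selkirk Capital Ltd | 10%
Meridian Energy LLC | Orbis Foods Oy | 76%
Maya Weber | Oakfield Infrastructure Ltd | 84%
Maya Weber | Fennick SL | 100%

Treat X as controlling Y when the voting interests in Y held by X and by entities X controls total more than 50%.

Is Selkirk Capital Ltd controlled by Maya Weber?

Maya holds 84% of Oakfield, so Maya controls Oakfield.
Maya and Oakfield together hold 90% + 10% = 100% of Selkirk, so Maya controls Selkirk.

Yes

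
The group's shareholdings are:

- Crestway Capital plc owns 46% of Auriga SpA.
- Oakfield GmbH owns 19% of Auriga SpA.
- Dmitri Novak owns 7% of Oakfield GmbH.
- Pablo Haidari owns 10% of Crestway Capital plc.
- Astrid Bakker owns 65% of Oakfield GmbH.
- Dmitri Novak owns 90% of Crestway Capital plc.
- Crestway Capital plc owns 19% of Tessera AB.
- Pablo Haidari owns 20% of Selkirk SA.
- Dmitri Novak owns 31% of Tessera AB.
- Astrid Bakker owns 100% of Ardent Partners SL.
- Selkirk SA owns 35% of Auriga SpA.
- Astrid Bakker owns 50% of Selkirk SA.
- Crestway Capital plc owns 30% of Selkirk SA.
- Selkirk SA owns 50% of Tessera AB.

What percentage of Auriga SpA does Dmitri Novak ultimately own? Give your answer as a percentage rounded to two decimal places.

Dmitri reaches Auriga along 3 paths.
Via Crestway → Selkirk: 90% × 30% × 35% = 9.45%.
Via Oakfield: 7% × 19% = 1.33%.
Via Crestway: 90% × 46% = 41.4%.
Total: 9.45% + 1.33% + 41.4% = 52.18%.

52.18%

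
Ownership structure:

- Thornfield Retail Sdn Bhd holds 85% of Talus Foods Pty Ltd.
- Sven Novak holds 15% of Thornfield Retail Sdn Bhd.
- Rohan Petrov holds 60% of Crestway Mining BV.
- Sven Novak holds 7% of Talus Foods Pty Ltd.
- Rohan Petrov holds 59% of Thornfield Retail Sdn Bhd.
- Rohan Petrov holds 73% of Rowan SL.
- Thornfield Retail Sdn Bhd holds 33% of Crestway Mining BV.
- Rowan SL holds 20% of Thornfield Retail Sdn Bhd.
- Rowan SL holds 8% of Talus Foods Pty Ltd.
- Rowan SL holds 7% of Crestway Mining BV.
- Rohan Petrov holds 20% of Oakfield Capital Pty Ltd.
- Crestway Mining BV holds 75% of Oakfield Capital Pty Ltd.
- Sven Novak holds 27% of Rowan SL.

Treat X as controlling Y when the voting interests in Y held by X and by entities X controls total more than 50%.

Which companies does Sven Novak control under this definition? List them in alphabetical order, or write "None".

None

Sven's largest direct stake is 27% in Rowan, which does not meet the threshold.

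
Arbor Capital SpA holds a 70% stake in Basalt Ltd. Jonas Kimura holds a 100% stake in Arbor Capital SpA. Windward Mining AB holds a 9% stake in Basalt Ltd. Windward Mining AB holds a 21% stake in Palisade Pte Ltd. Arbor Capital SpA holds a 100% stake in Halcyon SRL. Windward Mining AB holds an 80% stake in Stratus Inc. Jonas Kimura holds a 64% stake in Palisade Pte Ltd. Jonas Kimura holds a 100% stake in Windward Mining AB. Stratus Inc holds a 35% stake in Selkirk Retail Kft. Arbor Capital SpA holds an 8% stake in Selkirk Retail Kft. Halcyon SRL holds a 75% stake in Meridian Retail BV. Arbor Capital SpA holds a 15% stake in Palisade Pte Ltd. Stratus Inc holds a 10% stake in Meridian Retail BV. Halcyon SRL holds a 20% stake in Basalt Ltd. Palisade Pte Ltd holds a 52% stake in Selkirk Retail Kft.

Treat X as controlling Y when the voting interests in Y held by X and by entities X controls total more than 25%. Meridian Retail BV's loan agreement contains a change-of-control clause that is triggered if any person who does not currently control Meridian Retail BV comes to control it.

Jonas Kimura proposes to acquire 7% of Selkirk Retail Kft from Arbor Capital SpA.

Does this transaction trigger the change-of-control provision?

The purchase adds only to Jonas's holdings (Arbor's stake shrinks), so Jonas is the only person who could newly come to control Meridian.
Jonas holds 100% of Arbor, so Jonas controls Arbor.
Arbor holds 100% of Halcyon, so Jonas controls Halcyon.
Jonas holds 100% of Windward, so Jonas controls Windward.
Windward holds 80% of Stratus, so Jonas controls Stratus.
Halcyon and Stratus together hold 75% + 10% = 85% of Meridian, so Jonas controls Meridian.
So Jonas already controls Meridian before the transaction.
After the purchase, Jonas holds 7% of Selkirk directly, and Arbor's stake falls to 1%.
Jonas controlled Meridian already, so this is not a new person acquiring control; every other person's position is unchanged or reduced.
No new person acquires control, so the clause is not triggered.

No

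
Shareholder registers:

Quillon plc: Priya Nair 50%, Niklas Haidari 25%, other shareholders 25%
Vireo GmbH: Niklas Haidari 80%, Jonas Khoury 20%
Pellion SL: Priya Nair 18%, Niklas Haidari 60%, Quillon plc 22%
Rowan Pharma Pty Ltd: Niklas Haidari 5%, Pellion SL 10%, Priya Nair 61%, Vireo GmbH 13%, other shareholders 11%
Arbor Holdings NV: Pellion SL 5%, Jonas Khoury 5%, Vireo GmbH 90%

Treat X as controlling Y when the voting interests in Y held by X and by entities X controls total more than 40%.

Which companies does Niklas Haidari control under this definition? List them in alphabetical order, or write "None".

Niklas holds 80% of Vireo, so Niklas controls Vireo.
Niklas holds 60% of Pellion, so Niklas controls Pellion.
Pellion and Vireo together hold 5% + 90% = 95% of Arbor, so Niklas controls Arbor.
No other company's threshold is met.

Arbor Holdings NV, Pellion SL, Vireo GmbH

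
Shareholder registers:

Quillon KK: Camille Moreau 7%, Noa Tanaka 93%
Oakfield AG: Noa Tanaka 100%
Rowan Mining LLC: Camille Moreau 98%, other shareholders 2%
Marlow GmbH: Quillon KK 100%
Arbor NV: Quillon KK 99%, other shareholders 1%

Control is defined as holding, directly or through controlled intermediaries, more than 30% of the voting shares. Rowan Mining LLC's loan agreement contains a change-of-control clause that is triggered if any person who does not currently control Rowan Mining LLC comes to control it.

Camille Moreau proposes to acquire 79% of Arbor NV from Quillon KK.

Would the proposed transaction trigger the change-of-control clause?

No

The purchase adds only to Camille's holdings (Quillon's stake shrinks), so Camille is the only person who could newly come to control Rowan.
Camille holds 98% of Rowan, so Camille controls Rowan.
So Camille already controls Rowan before the transaction.
After the purchase, Camille holds 79% of Arbor directly, and Quillon's stake falls to 20%.
Camille controlled Rowan already, so this is not a new person acquiring control; every other person's position is unchanged or reduced.
No new person acquires control, so the clause is not triggered.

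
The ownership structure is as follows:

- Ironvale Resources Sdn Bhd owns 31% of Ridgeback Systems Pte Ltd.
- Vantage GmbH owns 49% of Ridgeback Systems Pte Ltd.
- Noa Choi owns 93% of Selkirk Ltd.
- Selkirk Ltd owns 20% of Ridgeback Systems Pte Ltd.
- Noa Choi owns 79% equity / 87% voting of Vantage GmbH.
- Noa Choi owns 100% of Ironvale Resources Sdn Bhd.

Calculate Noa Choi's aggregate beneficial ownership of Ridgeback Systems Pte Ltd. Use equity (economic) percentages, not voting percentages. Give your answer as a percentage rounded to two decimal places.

88.31%

Noa reaches Ridgeback along 3 paths.
Via Ironvale: 100% × 31% = 31%.
Via Selkirk: 93% × 20% = 18.6%.
Via Vantage: 79% × 49% = 38.71%.
Total: 31% + 18.6% + 38.71% = 88.31%.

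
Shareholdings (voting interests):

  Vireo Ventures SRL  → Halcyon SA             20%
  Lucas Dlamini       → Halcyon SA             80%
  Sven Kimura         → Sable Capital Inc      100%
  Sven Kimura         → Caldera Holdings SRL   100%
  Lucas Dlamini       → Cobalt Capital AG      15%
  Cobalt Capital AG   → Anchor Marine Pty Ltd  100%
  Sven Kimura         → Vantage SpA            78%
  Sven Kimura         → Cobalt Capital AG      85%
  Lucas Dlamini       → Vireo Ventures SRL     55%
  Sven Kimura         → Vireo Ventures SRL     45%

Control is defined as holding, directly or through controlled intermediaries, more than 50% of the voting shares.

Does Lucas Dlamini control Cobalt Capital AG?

Lucas holds 55% of Vireo, so Lucas controls Vireo.
Lucas and Vireo together hold 80% + 20% = 100% of Halcyon, so Lucas controls Halcyon.
In Cobalt, Lucas's side holds only 15%, not > 50%.
So Lucas does not control Cobalt.

No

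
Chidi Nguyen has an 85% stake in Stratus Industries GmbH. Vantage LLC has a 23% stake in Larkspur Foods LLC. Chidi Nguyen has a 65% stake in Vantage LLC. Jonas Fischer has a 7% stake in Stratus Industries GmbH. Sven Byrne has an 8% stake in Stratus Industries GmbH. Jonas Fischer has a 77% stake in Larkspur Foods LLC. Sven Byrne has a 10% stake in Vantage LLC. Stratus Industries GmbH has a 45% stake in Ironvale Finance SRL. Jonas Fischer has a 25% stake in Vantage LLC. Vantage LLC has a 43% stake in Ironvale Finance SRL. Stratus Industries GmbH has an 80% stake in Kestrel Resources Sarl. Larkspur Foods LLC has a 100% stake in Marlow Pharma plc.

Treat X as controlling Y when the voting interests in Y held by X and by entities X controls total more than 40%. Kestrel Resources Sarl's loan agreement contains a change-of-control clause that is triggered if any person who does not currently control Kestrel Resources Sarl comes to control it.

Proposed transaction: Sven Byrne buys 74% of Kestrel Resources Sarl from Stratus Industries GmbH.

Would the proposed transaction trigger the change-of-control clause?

The purchase adds only to Sven's holdings (Stratus's stake shrinks), so Sven is the only person who could newly come to control Kestrel.
Sven's largest direct stake is 10% in Vantage, which does not meet the threshold, so Sven controls no company.
Neither Sven nor any entity Sven controls holds any voting interest in Kestrel.
So before the transaction, Sven does not control Kestrel.
After the purchase, Sven holds 74% of Kestrel directly, and Stratus's stake falls to 6%.
Sven holds 74% of Kestrel, so Sven controls Kestrel.
Sven did not control Kestrel before and does after, so the clause is triggered.

Yes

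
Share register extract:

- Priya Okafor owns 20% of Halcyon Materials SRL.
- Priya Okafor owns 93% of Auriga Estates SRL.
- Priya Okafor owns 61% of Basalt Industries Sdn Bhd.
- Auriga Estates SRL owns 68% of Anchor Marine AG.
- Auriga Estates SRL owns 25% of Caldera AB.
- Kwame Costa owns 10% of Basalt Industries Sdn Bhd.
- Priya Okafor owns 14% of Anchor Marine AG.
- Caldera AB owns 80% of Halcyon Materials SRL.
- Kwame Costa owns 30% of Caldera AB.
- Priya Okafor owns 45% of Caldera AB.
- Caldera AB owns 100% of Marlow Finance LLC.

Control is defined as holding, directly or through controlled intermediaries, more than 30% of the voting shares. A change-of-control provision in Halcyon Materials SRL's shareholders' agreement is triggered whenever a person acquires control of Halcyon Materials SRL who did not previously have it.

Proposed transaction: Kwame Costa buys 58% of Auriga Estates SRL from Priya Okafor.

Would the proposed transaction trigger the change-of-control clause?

The purchase adds only to Kwame's holdings (Priya's stake shrinks), so Kwame is the only person who could newly come to control Halcyon.
Kwame's largest direct stake is 30% in Caldera, which does not meet the threshold, so Kwame controls no company.
Neither Kwame nor any entity Kwame controls holds any voting interest in Halcyon.
So before the transaction, Kwame does not control Halcyon.
After the purchase, Kwame holds 58% of Auriga directly, and Priya's stake falls to 35%.
Kwame holds 58% of Auriga, so Kwame controls Auriga.
Kwame and Auriga together hold 30% + 25% = 55% of Caldera, so Kwame controls Caldera.
Caldera holds 80% of Halcyon, so Kwame controls Halcyon.
Kwame did not control Halcyon before and does after, so the clause is triggered.

Yes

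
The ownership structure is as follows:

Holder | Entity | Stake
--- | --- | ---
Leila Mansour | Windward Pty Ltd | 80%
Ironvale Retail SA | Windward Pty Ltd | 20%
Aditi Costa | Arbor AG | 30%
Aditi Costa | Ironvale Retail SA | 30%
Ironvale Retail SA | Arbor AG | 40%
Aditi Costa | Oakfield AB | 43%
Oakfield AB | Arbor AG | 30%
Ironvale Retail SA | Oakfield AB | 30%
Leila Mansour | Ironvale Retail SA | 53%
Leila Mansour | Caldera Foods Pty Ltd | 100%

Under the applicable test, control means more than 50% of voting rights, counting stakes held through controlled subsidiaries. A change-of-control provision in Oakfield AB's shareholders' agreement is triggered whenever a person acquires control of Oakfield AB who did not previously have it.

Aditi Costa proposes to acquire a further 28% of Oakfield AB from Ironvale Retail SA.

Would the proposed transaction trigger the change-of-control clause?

Yes

The purchase adds only to Aditi's holdings (Ironvale's stake shrinks), so Aditi is the only person who could newly come to control Oakfield.
Aditi's largest direct stake is 43% in Oakfield, which does not meet the threshold, so Aditi controls no company.
In Oakfield, Aditi's side holds only 43%, not > 50%.
So before the transaction, Aditi does not control Oakfield.
After the purchase, Aditi's direct stake in Oakfield rises to 43% + 28% = 71%, and Ironvale's stake falls to 2%.
Aditi holds 71% of Oakfield, so Aditi controls Oakfield.
Aditi did not control Oakfield before and does after, so the clause is triggered.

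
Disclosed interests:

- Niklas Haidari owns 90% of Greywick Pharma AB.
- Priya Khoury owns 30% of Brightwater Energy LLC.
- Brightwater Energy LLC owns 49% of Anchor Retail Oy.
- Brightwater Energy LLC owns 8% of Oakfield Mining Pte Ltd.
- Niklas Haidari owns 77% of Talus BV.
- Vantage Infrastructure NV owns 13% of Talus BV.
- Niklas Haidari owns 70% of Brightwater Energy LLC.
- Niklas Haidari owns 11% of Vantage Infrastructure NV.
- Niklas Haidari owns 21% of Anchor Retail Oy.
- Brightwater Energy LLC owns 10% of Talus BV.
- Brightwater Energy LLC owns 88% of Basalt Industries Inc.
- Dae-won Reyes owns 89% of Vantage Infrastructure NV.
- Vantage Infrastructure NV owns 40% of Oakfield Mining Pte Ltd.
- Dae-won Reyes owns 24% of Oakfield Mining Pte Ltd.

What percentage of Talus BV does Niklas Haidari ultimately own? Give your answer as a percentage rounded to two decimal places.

85.43%

Niklas reaches Talus along 3 paths.
Via Brightwater: 70% × 10% = 7%.
Direct stake: 77% = 77%.
Via Vantage: 11% × 13% = 1.43%.
Total: 7% + 77% + 1.43% = 85.43%.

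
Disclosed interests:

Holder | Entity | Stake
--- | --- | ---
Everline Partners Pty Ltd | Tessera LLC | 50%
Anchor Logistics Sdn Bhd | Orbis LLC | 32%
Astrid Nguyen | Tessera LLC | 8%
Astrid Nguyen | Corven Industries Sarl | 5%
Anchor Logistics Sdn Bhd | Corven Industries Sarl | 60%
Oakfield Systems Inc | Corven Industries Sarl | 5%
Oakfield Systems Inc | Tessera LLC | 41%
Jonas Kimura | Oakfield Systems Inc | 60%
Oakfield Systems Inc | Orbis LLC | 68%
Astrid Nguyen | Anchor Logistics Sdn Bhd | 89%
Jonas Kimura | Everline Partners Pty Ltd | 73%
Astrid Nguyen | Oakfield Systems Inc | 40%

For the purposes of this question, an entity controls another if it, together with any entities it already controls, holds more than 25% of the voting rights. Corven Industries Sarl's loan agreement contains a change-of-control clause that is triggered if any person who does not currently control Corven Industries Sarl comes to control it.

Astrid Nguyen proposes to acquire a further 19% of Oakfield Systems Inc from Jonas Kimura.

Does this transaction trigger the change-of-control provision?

The purchase adds only to Astrid's holdings (Jonas's stake shrinks), so Astrid is the only person who could newly come to control Corven.
Astrid holds 89% of Anchor, so Astrid controls Anchor.
Astrid holds 40% of Oakfield, so Astrid controls Oakfield.
Anchor and Oakfield and Astrid together hold 60% + 5% + 5% = 70% of Corven, so Astrid controls Corven.
So Astrid already controls Corven before the transaction.
After the purchase, Astrid's direct stake in Oakfield rises to 40% + 19% = 59%, and Jonas's stake falls to 41%.
Astrid controlled Corven already, so this is not a new person acquiring control; every other person's position is unchanged or reduced.
No new person acquires control, so the clause is not triggered.

No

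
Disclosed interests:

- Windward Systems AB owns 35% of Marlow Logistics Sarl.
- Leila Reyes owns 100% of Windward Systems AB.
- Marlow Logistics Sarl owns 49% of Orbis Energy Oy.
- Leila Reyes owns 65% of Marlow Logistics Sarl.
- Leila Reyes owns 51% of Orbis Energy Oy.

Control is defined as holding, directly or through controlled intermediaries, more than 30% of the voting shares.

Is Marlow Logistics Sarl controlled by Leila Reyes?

Yes

Leila holds 100% of Windward, so Leila controls Windward.
Windward and Leila together hold 35% + 65% = 100% of Marlow, so Leila controls Marlow.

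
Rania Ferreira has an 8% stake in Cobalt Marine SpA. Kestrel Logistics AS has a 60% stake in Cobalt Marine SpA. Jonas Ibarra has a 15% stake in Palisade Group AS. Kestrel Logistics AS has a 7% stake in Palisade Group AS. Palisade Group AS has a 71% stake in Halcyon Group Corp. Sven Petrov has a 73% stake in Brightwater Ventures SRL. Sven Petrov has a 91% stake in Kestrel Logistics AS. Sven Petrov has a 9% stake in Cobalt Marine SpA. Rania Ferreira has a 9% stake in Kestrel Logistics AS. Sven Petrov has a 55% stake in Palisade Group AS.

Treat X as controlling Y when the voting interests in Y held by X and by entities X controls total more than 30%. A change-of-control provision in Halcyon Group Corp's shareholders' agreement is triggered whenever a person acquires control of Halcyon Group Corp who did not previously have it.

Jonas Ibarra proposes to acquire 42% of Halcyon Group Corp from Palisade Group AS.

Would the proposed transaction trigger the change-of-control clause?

The purchase adds only to Jonas's holdings (Palisade's stake shrinks), so Jonas is the only person who could newly come to control Halcyon.
Jonas's largest direct stake is 15% in Palisade, which does not meet the threshold, so Jonas controls no company.
Neither Jonas nor any entity Jonas controls holds any voting interest in Halcyon.
So before the transaction, Jonas does not control Halcyon.
After the purchase, Jonas holds 42% of Halcyon directly, and Palisade's stake falls to 29%.
Jonas holds 42% of Halcyon, so Jonas controls Halcyon.
Jonas did not control Halcyon before and does after, so the clause is triggered.

Yes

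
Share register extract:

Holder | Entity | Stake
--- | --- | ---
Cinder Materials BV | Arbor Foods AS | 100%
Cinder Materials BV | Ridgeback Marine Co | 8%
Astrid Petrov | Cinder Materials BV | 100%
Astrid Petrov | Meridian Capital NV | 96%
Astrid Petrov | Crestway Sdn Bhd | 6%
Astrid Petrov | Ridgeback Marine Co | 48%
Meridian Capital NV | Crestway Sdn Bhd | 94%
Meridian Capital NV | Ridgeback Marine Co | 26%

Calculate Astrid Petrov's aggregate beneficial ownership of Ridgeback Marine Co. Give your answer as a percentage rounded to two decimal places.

Astrid reaches Ridgeback along 3 paths.
Direct stake: 48% = 48%.
Via Cinder: 100% × 8% = 8%.
Via Meridian: 96% × 26% = 24.96%.
Total: 48% + 8% + 24.96% = 80.96%.

80.96%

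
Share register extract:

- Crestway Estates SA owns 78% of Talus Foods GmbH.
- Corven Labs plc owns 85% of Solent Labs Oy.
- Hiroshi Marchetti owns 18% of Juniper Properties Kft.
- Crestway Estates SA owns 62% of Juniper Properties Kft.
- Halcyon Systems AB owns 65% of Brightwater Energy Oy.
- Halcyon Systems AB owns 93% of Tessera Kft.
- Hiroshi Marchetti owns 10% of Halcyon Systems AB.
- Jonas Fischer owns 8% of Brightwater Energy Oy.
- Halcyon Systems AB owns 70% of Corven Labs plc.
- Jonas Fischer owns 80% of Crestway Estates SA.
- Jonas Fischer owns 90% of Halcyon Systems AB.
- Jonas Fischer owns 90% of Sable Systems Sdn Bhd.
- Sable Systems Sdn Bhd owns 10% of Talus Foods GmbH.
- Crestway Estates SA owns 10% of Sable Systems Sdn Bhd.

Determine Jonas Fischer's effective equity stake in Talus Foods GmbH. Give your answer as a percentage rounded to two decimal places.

72.20%

Jonas reaches Talus along 3 paths.
Via Crestway: 80% × 78% = 62.4%.
Via Sable: 90% × 10% = 9%.
Via Crestway → Sable: 80% × 10% × 10% = 0.8%.
Total: 62.4% + 9% + 0.8% = 72.2%.
Rounded: 72.20%.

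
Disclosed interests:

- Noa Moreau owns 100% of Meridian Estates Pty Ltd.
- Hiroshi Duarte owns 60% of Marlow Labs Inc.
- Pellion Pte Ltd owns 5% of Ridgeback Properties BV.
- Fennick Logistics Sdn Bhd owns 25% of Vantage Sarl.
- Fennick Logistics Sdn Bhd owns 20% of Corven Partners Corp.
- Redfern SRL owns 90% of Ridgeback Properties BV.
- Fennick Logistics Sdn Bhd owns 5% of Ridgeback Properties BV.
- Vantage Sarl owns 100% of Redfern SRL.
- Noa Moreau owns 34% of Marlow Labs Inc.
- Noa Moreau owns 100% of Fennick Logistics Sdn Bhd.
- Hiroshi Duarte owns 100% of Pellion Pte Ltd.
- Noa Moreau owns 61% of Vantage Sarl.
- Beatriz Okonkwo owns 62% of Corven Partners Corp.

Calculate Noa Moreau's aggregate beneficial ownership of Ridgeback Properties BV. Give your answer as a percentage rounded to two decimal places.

82.40%

Noa reaches Ridgeback along 3 paths.
Via Fennick: 100% × 5% = 5%.
Via Fennick → Vantage → Redfern: 100% × 25% × 100% × 90% = 22.5%.
Via Vantage → Redfern: 61% × 100% × 90% = 54.9%.
Total: 5% + 22.5% + 54.9% = 82.4%.
Rounded: 82.40%.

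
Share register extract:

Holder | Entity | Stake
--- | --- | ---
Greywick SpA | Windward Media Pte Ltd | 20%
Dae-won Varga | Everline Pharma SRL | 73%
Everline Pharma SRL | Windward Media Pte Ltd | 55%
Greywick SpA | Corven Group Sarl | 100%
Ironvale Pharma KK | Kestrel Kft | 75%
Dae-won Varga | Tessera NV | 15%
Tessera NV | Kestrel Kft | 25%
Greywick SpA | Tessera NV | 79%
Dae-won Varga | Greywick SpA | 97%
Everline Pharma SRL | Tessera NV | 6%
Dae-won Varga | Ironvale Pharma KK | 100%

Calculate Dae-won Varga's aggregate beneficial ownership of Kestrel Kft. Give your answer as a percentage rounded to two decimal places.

Dae-won reaches Kestrel along 4 paths.
Via Greywick → Tessera: 97% × 79% × 25% = 19.1575%.
Via Tessera: 15% × 25% = 3.75%.
Via Everline → Tessera: 73% × 6% × 25% = 1.095%.
Via Ironvale: 100% × 75% = 75%.
Total: 19.1575% + 3.75% + 1.095% + 75% = 99.0025%.
Rounded: 99.00%.

99.00%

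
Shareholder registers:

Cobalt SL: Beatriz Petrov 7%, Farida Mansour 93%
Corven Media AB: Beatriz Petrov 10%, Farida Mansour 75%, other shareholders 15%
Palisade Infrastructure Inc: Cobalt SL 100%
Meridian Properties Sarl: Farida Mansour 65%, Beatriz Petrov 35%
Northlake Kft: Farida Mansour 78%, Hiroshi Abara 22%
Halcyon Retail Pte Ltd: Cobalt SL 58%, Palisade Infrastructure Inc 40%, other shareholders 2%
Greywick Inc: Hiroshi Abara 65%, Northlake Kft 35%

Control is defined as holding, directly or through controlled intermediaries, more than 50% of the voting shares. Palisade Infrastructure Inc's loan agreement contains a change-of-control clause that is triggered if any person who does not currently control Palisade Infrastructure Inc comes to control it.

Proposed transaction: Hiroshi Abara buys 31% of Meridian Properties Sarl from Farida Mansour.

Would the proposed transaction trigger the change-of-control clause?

The purchase adds only to Hiroshi's holdings (Farida's stake shrinks), so Hiroshi is the only person who could newly come to control Palisade.
Hiroshi holds 65% of Greywick, so Hiroshi controls Greywick.
Neither Hiroshi nor any entity Hiroshi controls holds any voting interest in Palisade.
So before the transaction, Hiroshi does not control Palisade.
After the purchase, Hiroshi holds 31% of Meridian directly, and Farida's stake falls to 34%.
Hiroshi's side now holds 31% of Meridian, not > 50%, so Hiroshi still does not control Meridian.
After the transaction, neither Hiroshi nor any entity Hiroshi controls holds a voting interest in Palisade, so Hiroshi still does not control it.
No new person acquires control, so the clause is not triggered.

No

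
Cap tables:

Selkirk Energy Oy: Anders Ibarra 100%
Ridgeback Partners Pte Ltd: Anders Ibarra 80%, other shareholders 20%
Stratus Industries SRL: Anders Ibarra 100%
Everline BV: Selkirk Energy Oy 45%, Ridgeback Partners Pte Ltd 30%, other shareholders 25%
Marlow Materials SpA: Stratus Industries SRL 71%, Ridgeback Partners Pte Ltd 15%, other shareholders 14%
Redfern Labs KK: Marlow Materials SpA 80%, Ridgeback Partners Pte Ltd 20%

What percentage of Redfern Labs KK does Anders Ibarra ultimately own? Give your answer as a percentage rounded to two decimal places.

Anders reaches Redfern along 3 paths.
Via Stratus → Marlow: 100% × 71% × 80% = 56.8%.
Via Ridgeback → Marlow: 80% × 15% × 80% = 9.6%.
Via Ridgeback: 80% × 20% = 16%.
Total: 56.8% + 9.6% + 16% = 82.4%.
Rounded: 82.40%.

82.40%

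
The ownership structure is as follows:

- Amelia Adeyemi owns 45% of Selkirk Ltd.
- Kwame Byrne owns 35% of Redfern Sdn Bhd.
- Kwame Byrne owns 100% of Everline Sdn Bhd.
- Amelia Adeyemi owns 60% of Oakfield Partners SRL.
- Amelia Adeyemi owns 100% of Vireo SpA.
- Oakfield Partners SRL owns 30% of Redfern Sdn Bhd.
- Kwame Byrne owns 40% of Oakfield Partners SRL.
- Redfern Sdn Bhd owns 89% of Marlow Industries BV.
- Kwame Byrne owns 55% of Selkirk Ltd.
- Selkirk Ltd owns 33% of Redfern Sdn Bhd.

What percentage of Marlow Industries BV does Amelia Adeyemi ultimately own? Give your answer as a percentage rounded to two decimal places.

Amelia reaches Marlow along 2 paths.
Via Selkirk → Redfern: 45% × 33% × 89% = 13.2165%.
Via Oakfield → Redfern: 60% × 30% × 89% = 16.02%.
Total: 13.2165% + 16.02% = 29.2365%.
Rounded: 29.24%.

29.24%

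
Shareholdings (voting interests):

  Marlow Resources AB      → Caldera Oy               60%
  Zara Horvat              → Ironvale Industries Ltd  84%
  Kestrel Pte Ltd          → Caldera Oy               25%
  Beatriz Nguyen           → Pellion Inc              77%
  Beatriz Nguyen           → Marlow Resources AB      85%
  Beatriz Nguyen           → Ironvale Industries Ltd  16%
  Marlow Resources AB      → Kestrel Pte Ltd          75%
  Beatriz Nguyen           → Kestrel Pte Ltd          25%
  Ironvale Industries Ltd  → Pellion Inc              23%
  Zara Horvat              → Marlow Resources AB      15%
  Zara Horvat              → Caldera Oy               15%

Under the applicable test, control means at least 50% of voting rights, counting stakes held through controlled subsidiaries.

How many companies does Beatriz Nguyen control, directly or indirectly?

4

Beatriz holds 85% of Marlow, so Beatriz controls Marlow.
Beatriz and Marlow together hold 25% + 75% = 100% of Kestrel, so Beatriz controls Kestrel.
Marlow and Kestrel together hold 60% + 25% = 85% of Caldera, so Beatriz controls Caldera.
Beatriz holds 77% of Pellion, so Beatriz controls Pellion.
No other company's threshold is met.
Beatriz controls 4 companies.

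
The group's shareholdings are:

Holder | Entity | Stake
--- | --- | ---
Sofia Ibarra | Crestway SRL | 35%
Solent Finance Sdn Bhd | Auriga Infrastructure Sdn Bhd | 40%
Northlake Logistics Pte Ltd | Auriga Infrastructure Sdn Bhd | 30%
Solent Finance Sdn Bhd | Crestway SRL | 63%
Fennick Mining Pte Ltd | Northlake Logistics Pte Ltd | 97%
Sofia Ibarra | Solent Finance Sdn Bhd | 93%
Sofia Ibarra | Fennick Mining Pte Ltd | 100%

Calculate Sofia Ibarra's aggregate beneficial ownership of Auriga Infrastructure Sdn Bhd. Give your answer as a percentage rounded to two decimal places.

Sofia reaches Auriga along 2 paths.
Via Solent: 93% × 40% = 37.2%.
Via Fennick → Northlake: 100% × 97% × 30% = 29.1%.
Total: 37.2% + 29.1% = 66.3%.
Rounded: 66.30%.

66.30%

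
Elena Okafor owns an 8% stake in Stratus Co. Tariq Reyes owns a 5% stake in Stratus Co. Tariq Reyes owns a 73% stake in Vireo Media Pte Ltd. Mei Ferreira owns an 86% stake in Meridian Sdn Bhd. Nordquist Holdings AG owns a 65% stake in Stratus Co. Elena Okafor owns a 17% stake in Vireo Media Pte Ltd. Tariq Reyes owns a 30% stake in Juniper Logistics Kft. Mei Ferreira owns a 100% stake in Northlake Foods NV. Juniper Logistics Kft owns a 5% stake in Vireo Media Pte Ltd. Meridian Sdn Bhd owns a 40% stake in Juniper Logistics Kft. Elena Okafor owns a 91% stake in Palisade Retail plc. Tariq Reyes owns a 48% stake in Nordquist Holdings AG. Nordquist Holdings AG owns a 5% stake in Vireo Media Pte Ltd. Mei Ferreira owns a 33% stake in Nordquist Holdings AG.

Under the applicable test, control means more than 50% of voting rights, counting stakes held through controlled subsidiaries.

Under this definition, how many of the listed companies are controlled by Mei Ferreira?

Mei holds 86% of Meridian, so Mei controls Meridian.
Mei holds 100% of Northlake, so Mei controls Northlake.
No other company's threshold is met.
Mei controls 2 companies.

2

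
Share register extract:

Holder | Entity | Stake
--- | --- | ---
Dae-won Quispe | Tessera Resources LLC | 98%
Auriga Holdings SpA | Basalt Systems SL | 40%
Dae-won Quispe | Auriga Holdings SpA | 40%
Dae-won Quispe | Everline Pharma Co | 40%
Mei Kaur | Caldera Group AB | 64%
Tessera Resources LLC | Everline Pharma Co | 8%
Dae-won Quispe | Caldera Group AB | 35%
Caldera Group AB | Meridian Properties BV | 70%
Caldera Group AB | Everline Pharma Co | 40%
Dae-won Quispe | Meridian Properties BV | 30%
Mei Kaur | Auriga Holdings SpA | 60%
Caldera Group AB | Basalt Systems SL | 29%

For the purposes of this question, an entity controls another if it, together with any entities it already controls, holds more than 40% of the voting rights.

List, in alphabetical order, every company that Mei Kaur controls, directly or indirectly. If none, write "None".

Auriga Holdings SpA, Basalt Systems SL, Caldera Group AB, Meridian Properties BV

Mei holds 60% of Auriga, so Mei controls Auriga.
Mei holds 64% of Caldera, so Mei controls Caldera.
Caldera holds 70% of Meridian, so Mei controls Meridian.
Caldera and Auriga together hold 29% + 40% = 69% of Basalt, so Mei controls Basalt.
No other company's threshold is met.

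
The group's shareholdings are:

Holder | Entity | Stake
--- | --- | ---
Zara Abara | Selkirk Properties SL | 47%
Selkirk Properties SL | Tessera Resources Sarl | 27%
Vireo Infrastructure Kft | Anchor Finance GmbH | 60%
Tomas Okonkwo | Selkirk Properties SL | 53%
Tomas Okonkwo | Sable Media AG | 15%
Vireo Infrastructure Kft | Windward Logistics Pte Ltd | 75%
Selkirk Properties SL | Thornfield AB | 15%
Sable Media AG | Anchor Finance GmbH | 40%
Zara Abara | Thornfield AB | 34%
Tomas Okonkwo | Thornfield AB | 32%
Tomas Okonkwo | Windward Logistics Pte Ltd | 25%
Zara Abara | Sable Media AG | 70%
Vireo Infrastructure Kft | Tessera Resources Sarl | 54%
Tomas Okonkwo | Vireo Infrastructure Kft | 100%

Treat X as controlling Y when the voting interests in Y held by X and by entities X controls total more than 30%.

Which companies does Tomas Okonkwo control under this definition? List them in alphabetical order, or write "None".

Tomas holds 53% of Selkirk, so Tomas controls Selkirk.
Tomas holds 100% of Vireo, so Tomas controls Vireo.
Tomas and Selkirk together hold 32% + 15% = 47% of Thornfield, so Tomas controls Thornfield.
Vireo holds 60% of Anchor, so Tomas controls Anchor.
Selkirk and Vireo together hold 27% + 54% = 81% of Tessera, so Tomas controls Tessera.
Vireo and Tomas together hold 75% + 25% = 100% of Windward, so Tomas controls Windward.
No other company's threshold is met.

Anchor Finance GmbH, Selkirk Properties SL, Tessera Resources Sarl, Thornfield AB, Vireo Infrastructure Kft, Windward Logistics Pte Ltd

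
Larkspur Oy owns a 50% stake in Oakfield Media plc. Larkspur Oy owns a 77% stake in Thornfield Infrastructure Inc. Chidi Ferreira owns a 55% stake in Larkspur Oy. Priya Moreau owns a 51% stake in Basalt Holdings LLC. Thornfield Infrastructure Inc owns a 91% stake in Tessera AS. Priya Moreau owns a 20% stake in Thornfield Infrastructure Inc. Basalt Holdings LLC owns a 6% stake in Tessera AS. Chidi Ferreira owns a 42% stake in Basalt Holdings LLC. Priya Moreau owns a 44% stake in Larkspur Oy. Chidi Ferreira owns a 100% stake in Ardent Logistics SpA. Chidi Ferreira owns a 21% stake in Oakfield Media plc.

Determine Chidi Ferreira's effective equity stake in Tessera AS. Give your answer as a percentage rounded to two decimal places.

41.06%

Chidi reaches Tessera along 2 paths.
Via Larkspur → Thornfield: 55% × 77% × 91% = 38.5385%.
Via Basalt: 42% × 6% = 2.52%.
Total: 38.5385% + 2.52% = 41.0585%.
Rounded: 41.06%.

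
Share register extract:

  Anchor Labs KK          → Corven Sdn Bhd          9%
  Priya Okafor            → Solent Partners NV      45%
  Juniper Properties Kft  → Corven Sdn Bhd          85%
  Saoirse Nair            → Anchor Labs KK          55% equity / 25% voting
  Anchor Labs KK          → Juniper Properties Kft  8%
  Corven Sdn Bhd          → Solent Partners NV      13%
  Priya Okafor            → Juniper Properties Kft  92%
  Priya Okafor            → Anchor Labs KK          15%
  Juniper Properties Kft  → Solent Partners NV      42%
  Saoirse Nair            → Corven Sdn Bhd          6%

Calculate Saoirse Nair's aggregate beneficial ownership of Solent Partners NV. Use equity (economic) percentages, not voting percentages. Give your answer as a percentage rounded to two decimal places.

3.76%

Saoirse reaches Solent along 4 paths.
Via Anchor → Juniper: 55% × 8% × 42% = 1.848%.
Via Anchor → Juniper → Corven: 55% × 8% × 85% × 13% = 0.4862%.
Via Anchor → Corven: 55% × 9% × 13% = 0.6435%.
Via Corven: 6% × 13% = 0.78%.
Total: 1.848% + 0.4862% + 0.6435% + 0.78% = 3.7577%.
Rounded: 3.76%.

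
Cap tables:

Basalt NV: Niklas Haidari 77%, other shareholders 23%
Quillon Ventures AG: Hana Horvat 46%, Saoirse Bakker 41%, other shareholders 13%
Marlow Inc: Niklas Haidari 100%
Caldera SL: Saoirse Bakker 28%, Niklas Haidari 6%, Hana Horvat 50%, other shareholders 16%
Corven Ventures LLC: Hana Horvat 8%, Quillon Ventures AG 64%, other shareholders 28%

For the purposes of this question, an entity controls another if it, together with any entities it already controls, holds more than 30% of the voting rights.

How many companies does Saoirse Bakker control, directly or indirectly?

2

Saoirse holds 41% of Quillon, so Saoirse controls Quillon.
Quillon holds 64% of Corven, so Saoirse controls Corven.
No other company's threshold is met.
Saoirse controls 2 companies.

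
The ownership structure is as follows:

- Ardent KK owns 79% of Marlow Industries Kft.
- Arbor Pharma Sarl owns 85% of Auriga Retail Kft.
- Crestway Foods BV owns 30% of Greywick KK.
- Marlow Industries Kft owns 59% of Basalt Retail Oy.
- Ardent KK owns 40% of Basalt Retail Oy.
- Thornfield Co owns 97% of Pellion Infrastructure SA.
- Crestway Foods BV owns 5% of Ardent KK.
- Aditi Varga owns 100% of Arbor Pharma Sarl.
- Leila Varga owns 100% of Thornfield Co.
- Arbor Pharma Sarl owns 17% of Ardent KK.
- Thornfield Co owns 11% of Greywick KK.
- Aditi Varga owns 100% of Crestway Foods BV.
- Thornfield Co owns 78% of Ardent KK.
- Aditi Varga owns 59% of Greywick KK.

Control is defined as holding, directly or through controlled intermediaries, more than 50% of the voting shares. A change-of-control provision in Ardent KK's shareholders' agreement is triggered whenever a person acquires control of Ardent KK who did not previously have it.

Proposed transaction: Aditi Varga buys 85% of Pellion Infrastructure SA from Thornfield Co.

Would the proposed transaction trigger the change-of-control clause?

The purchase adds only to Aditi's holdings (Thornfield's stake shrinks), so Aditi is the only person who could newly come to control Ardent.
Aditi holds 100% of Crestway, so Aditi controls Crestway.
Aditi holds 100% of Arbor, so Aditi controls Arbor.
Crestway and Aditi together hold 30% + 59% = 89% of Greywick, so Aditi controls Greywick.
Arbor holds 85% of Auriga, so Aditi controls Auriga.
In Ardent, Aditi's side holds only 17% + 5% = 22%, not > 50%.
So before the transaction, Aditi does not control Ardent.
After the purchase, Aditi holds 85% of Pellion directly, and Thornfield's stake falls to 12%.
Aditi holds 85% of Pellion, so Aditi controls Pellion.
After the transaction, Aditi's side holds 17% + 5% = 22% of Ardent, not > 50%, so Aditi still does not control Ardent.
No new person acquires control, so the clause is not triggered.

No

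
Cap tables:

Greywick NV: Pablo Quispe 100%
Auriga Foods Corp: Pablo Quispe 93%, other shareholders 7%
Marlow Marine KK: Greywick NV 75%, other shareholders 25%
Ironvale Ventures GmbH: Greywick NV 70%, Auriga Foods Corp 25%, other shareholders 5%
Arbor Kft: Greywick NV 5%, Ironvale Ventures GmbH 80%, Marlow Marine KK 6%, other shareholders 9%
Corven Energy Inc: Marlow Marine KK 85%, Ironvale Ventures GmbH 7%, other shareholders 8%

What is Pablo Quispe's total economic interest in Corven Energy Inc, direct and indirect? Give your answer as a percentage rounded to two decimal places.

70.28%

Pablo reaches Corven along 3 paths.
Via Greywick → Marlow: 100% × 75% × 85% = 63.75%.
Via Greywick → Ironvale: 100% × 70% × 7% = 4.9%.
Via Auriga → Ironvale: 93% × 25% × 7% = 1.6275%.
Total: 63.75% + 4.9% + 1.6275% = 70.2775%.
Rounded: 70.28%.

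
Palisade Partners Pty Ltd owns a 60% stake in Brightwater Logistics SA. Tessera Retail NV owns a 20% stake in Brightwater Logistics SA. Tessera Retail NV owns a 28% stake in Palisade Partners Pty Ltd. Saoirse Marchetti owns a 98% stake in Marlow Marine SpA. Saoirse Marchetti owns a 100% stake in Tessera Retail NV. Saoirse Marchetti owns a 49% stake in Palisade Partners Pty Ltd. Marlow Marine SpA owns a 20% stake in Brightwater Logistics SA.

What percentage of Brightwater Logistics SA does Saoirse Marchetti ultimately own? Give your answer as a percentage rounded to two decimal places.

85.80%

Saoirse reaches Brightwater along 4 paths.
Via Marlow: 98% × 20% = 19.6%.
Via Tessera: 100% × 20% = 20%.
Via Tessera → Palisade: 100% × 28% × 60% = 16.8%.
Via Palisade: 49% × 60% = 29.4%.
Total: 19.6% + 20% + 16.8% + 29.4% = 85.8%.
Rounded: 85.80%.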